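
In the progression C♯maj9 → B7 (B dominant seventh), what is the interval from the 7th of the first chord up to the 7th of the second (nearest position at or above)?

d7

C♯maj9 has B♯ as its 7th, and B7 (B dominant seventh) has A as its 7th.
7 letter names make it a seventh; at 9 semitones (a whole step narrower than major) the quality is diminished.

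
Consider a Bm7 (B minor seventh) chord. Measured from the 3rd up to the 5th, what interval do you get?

Spelling the chord: B, D, F#, A.
The 3rd is D and the 5th is F#.
D up to F# spans 3 letter names and 4 semitones — a major third.

major 3rd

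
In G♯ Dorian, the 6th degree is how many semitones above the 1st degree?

The scale is G♯ A♯ B C♯ D♯ E♯ F♯.
G♯ up to E♯ is a major sixth — 9 semitones.

9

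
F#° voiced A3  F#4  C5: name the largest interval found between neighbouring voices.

major sixth

Adjacent intervals: A3→F#4 = major sixth; F#4→C5 = diminished fifth.
The largest is A3 to F#4, a major sixth (9 semitones).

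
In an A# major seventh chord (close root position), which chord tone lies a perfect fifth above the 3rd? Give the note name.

A# major seventh is spelled A#-C##-E#-G##.
The 3rd is C##. A perfect fifth above C## is G##.
G## is the chord's 7th.

G##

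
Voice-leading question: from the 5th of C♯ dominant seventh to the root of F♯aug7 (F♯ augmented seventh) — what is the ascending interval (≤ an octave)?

m7

C♯ dominant seventh has G♯ as its 5th, and F♯aug7 (F♯ augmented seventh) has F♯ as its root.
G♯ up to F♯ is 10 semitones, a half step narrower than a major seventh, so the interval is minor.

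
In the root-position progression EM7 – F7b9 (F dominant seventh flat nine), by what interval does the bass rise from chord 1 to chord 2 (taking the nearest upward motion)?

m2

The roots are E and F.
2 letter names make it a second; at 1 semitone (a half step narrower than major) the quality is minor.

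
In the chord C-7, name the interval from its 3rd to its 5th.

Cmin7 is spelled C, E♭, G, B♭.
So we need the interval from E♭ up to G.
Counting 3 letters and 4 half steps from E♭ gives a major third.

major third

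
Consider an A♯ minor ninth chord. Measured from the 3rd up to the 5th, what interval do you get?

The chord tones of A♯ minor ninth are A♯ C♯ E♯ G♯ B♯.
So we need the interval from C♯ up to E♯.
C♯ up to E♯ spans 3 letter names and 4 semitones — a major third.

major third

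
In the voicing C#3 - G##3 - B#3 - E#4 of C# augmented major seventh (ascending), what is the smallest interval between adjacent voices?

minor third

Adjacent intervals: C#3→G##3 = augmented fifth; G##3→B#3 = minor third; B#3→E#4 = perfect fourth.
The smallest is G##3 to B#3, a minor third (3 semitones).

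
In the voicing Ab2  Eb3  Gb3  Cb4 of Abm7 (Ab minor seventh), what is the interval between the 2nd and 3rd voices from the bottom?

Those voices are Eb3 and Gb3.
From Eb to Gb: 3 semitones over a third = minor.

minor third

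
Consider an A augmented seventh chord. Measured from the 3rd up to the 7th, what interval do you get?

diminished fifth

Spelling the chord: A–C#–E#–G.
The 3rd is C# and the 7th is G.
C# up to G is 6 semitones, a half step narrower than a perfect fifth, so the interval is diminished.
That tritone between 3rd and 7th is what gives the dominant seventh its pull toward resolution.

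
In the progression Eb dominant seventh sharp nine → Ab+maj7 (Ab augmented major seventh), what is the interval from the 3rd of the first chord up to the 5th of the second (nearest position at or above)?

The 3rd of Eb dominant seventh sharp nine is G; the 5th of Ab+maj7 (Ab augmented major seventh) is E.
From G to E is 9 semitones, exactly the major sixth.

major 6th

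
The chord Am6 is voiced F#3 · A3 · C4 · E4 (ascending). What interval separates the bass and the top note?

minor 7th

The outer voices are F#3 and E4.
7 letter names make it a seventh; at 10 semitones (a half step narrower than major) the quality is minor.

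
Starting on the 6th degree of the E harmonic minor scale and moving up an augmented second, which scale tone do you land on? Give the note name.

The scale is E F# G A B C D#.
The 6th degree is C; an augmented second above that is D# — scale degree 7.

D#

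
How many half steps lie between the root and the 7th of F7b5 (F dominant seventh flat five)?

F7b5 is spelled F A Cb Eb.
F to Eb is a minor seventh: 10 semitones.

10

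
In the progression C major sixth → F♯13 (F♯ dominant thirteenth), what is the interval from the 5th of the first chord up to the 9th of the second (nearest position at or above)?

The 5th of C major sixth is G; the 9th of F♯13 (F♯ dominant thirteenth) is G♯.
1 letter names make it a unison; at 1 semitone (a half step wider than perfect) the quality is augmented.

A1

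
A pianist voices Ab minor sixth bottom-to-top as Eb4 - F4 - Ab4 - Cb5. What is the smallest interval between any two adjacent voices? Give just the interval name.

major 2nd

Adjacent intervals: Eb4→F4 = major second; F4→Ab4 = minor third; Ab4→Cb5 = minor third.
The smallest is Eb4 to F4, a major second (2 semitones).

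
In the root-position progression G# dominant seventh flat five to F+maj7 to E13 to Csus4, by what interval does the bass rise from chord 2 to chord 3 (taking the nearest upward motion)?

The roots are F and E.
Counting 7 letters and 11 half steps from F gives a major seventh.

major seventh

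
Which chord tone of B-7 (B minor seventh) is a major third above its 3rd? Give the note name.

F#

The chord tones of B-7 (B minor seventh) are B, D, F#, A.
The 3rd is D. A major third above D is F#.
F# is the chord's 5th.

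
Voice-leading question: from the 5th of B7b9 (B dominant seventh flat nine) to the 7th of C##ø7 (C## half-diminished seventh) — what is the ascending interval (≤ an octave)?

The 5th of B7b9 (B dominant seventh flat nine) is F#; the 7th of C##ø7 (C## half-diminished seventh) is B#.
From F# to B#: 6 semitones over a fourth = augmented.

augmented fourth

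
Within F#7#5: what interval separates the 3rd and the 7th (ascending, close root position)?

diminished fifth

F#7#5 (F# augmented seventh) is spelled F#–A#–C##–E.
That puts A# below E.
A# up to E is 6 semitones, a half step narrower than a perfect fifth, so the interval is diminished.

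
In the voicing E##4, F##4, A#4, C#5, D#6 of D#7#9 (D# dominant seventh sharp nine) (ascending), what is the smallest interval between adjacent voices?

Adjacent intervals: E##4→F##4 = minor second; F##4→A#4 = minor third; A#4→C#5 = minor third; C#5→D#6 = major ninth.
The smallest is E##4 to F##4, a minor second (1 semitone).

m2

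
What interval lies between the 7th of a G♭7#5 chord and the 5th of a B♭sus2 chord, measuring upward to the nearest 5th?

augmented unison

The 7th of G♭7#5 is F♭; the 5th of B♭sus2 is F.
F♭ up to F is 1 semitone, a half step wider than a perfect unison, so the interval is augmented.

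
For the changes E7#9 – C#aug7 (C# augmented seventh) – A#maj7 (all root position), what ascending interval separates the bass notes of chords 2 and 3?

The roots are C# and A#.
C# up to A# spans 6 letter names and 9 semitones — a major sixth.

M6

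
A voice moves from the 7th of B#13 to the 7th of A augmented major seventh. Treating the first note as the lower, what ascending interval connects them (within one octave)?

minor seventh

B#13 has A# as its 7th, and A augmented major seventh has G# as its 7th.
From A# to G#: 10 semitones over a seventh = minor.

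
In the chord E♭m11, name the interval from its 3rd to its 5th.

The chord tones of E♭m11 are E♭ G♭ B♭ D♭ F A♭.
So we need the interval from G♭ up to B♭.
Counting 3 letters and 4 half steps from G♭ gives a major third.

major third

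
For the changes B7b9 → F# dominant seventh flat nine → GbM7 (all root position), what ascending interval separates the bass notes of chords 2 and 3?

The roots are F# and Gb.
From F# to Gb: 0 semitones over a second = diminished.

diminished 2nd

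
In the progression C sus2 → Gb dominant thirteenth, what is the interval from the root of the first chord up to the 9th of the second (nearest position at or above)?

The root of C sus2 is C; the 9th of Gb dominant thirteenth is Ab.
6 letter names make it a sixth; at 8 semitones (a half step narrower than major) the quality is minor.

minor sixth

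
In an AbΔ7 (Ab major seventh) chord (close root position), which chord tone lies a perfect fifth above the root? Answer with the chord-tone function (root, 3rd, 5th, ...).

5th

AbM7: Ab C Eb G.
The root is Ab. A perfect fifth above Ab is Eb.
Eb is the chord's 5th.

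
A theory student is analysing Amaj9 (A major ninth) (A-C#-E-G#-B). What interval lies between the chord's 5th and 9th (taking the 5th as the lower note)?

That puts E below B.
Counting 5 letters and 7 half steps from E gives a perfect fifth.

perfect fifth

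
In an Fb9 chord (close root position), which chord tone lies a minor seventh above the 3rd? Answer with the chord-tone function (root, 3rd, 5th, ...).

Fb9 is spelled Fb–Ab–Cb–Ebb–Gb.
The 3rd is Ab. A minor seventh above Ab is Gb.
Gb is the chord's 9th.

9th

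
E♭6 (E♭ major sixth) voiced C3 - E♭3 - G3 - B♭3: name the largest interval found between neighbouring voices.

M3

Adjacent intervals: C3→E♭3 = minor third; E♭3→G3 = major third; G3→B♭3 = minor third.
The largest is E♭3 to G3, a major third (4 semitones).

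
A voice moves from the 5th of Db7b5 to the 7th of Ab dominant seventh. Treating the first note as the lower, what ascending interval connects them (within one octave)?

The 5th of Db7b5 is Abb; the 7th of Ab dominant seventh is Gb.
From Abb to Gb is 11 semitones, exactly the major seventh.

major 7th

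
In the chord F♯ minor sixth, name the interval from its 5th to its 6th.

major second

Spelling the chord: F♯–A–C♯–D♯.
That puts C♯ below D♯.
Counting 2 letters and 2 half steps from C♯ gives a major second.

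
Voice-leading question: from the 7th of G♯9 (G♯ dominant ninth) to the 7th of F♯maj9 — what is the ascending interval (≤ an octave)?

G♯9 (G♯ dominant ninth) has F♯ as its 7th, and F♯maj9 has E♯ as its 7th.
From F♯ to E♯ is 11 semitones, exactly the major seventh.

major seventh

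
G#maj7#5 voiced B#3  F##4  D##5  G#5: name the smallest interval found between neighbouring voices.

Adjacent intervals: B#3→F##4 = perfect fifth; F##4→D##5 = major sixth; D##5→G#5 = diminished fourth.
The smallest is D##5 to G#5, a diminished fourth (4 semitones).

diminished fourth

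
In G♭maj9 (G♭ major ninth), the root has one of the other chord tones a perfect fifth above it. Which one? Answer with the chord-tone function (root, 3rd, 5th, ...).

The chord tones of G♭maj9 (G♭ major ninth) are G♭, B♭, D♭, F, A♭.
The root is G♭. A perfect fifth above G♭ is D♭.
D♭ is the chord's 5th.

5th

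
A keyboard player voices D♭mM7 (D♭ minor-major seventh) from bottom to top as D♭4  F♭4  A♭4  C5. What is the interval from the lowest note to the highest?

The outer voices are D♭4 and C5.
From D♭ to C is 11 semitones, exactly the major seventh.

M7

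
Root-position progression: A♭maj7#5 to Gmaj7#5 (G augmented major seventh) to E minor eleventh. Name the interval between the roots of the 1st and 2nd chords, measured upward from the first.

major seventh

The roots are A♭ and G.
A♭ up to G spans 7 letter names and 11 semitones — a major seventh.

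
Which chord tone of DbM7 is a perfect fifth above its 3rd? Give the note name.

C

DbM7 is spelled Db, F, Ab, C.
The 3rd is F. A perfect fifth above F is C.
C is the chord's 7th.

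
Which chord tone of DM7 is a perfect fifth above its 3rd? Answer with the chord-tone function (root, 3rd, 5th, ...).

7th

The chord tones of DΔ7 are D–F#–A–C#.
The 3rd is F#. A perfect fifth above F# is C#.
C# is the chord's 7th.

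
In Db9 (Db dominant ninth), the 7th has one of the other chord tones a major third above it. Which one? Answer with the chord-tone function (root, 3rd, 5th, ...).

Db dominant ninth is spelled Db F Ab Cb Eb.
The 7th is Cb. A major third above Cb is Eb.
Eb is the chord's 9th.

9th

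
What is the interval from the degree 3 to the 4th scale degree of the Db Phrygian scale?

Spelling the Db Phrygian scale: Db Ebb Fb Gb Ab Bbb Cb.
The degree 3 is Fb and the 4th scale degree is Gb.
Counting 2 letters and 2 half steps from Fb gives a major second.

major second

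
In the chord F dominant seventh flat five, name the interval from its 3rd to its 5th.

Spelling the chord: F–A–Cb–Eb.
So we need the interval from A up to Cb.
A up to Cb is 2 semitones, a whole step narrower than a major third, so the interval is diminished.

diminished third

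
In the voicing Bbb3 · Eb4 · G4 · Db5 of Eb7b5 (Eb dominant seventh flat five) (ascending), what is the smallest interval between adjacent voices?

M3

Adjacent intervals: Bbb3→Eb4 = augmented fourth; Eb4→G4 = major third; G4→Db5 = diminished fifth.
The smallest is Eb4 to G4, a major third (4 semitones).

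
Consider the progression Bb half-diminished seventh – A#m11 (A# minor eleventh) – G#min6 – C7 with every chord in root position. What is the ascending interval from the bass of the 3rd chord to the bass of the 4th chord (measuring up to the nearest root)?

The roots are G# and C.
G# up to C is 4 semitones, a half step narrower than a perfect fourth, so the interval is diminished.

diminished 4th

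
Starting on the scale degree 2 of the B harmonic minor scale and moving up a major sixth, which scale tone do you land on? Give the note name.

A#

The scale is B C# D E F# G A#.
The scale degree 2 is C#; a major sixth above that is A# — scale degree 7.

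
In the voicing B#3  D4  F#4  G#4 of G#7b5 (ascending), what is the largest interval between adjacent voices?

Adjacent intervals: B#3→D4 = diminished third; D4→F#4 = major third; F#4→G#4 = major second.
The largest is D4 to F#4, a major third (4 semitones).

major third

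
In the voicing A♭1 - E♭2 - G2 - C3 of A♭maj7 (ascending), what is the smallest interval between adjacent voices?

Adjacent intervals: A♭1→E♭2 = perfect fifth; E♭2→G2 = major third; G2→C3 = perfect fourth.
The smallest is E♭2 to G2, a major third (4 semitones).

major third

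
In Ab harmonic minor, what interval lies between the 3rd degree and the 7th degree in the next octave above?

augmented 12th

Ab harmonic minor: Ab Bb Cb Db Eb Fb G.
3rd degree = Cb; 7th degree (up an octave) = G.
From Cb to G: 20 semitones over a twelfth = augmented.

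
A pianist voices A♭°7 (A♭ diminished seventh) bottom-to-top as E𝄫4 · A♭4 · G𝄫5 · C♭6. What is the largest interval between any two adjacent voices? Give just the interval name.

d7

Adjacent intervals: E𝄫4→A♭4 = augmented fourth; A♭4→G𝄫5 = diminished seventh; G𝄫5→C♭6 = augmented fourth.
The largest is A♭4 to G𝄫5, a diminished seventh (9 semitones).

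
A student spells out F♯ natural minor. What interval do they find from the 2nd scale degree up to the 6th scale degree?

Spelling F♯ natural minor: F♯ G♯ A B C♯ D E.
That puts G♯ below D.
G♯ up to D is 6 semitones, a half step narrower than a perfect fifth, so the interval is diminished.

diminished fifth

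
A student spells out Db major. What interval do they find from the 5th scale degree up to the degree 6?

The scale runs Db Eb F Gb Ab Bb C.
That puts Ab below Bb.
From Ab to Bb is 2 semitones, exactly the major second.

major 2nd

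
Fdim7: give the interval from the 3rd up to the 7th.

The chord tones of F°7 are F-Ab-Cb-Ebb.
The 3rd is Ab and the 7th is Ebb.
Ab up to Ebb is 6 semitones, a half step narrower than a perfect fifth, so the interval is diminished.

diminished 5th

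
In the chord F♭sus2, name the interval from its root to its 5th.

The chord tones of F♭sus2 are F♭–G♭–C♭.
So we need the interval from F♭ up to C♭.
From F♭ to C♭ is 7 semitones, exactly the perfect fifth.

perfect fifth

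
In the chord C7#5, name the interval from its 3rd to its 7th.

diminished fifth

C7#5 is spelled C-E-G#-Bb.
So we need the interval from E up to Bb.
E up to Bb is 6 semitones, a half step narrower than a perfect fifth, so the interval is diminished.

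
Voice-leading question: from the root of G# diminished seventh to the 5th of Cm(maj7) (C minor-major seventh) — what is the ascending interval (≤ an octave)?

diminished octave

G# diminished seventh has G# as its root, and Cm(maj7) (C minor-major seventh) has G as its 5th.
8 letter names make it an octave; at 11 semitones (a half step narrower than perfect) the quality is diminished.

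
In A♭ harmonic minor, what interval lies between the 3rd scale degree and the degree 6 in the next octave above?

perfect eleventh

A♭ harmonic minor: A♭ B♭ C♭ D♭ E♭ F♭ G.
The 3rd scale degree is C♭ and the 6th degree (up an octave) is F♭.
Counting 11 letters and 17 half steps from C♭ gives a perfect eleventh.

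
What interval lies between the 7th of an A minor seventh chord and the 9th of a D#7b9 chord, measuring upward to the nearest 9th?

A minor seventh has G as its 7th, and D#7b9 has E as its 9th.
Counting 6 letters and 9 half steps from G gives a major sixth.

major sixth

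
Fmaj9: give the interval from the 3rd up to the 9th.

Spelling the chord: F-A-C-E-G.
So we need the interval from A up to G.
A up to G is 10 semitones, a half step narrower than a major seventh, so the interval is minor.

minor seventh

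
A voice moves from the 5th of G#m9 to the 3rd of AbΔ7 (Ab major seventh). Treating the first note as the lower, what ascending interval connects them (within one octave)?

G#m9 has D# as its 5th, and AbΔ7 (Ab major seventh) has C as its 3rd.
D# up to C is 9 semitones, a whole step narrower than a major seventh, so the interval is diminished.

diminished seventh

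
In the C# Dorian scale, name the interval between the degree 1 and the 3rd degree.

The scale runs C# D# E F# G# A# B.
The degree 1 is C# and the degree 3 is E.
From C# to E: 3 semitones over a third = minor.

m3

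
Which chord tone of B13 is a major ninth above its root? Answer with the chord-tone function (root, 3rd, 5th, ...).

9th

B dominant thirteenth: B D# F# A C# G#.
The root is B. A major ninth above B is C#.
C# is the chord's 9th.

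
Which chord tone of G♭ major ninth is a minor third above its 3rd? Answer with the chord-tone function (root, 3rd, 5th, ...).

5th

Spelling the chord: G♭, B♭, D♭, F, A♭.
The 3rd is B♭. A minor third above B♭ is D♭.
D♭ is the chord's 5th.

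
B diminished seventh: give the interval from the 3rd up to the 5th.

minor third

Bdim7 is spelled B-D-F-Ab.
3rd = D; 5th = F.
D up to F is 3 semitones, a half step narrower than a major third, so the interval is minor.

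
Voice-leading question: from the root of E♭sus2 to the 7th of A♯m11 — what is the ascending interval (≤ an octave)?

augmented 3rd

The root of E♭sus2 is E♭; the 7th of A♯m11 is G♯.
From E♭ to G♯: 5 semitones over a third = augmented.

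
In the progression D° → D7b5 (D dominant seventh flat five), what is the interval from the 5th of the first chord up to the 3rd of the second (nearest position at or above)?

D° has Ab as its 5th, and D7b5 (D dominant seventh flat five) has F# as its 3rd.
6 letter names make it a sixth; at 10 semitones (a half step wider than major) the quality is augmented.

augmented sixth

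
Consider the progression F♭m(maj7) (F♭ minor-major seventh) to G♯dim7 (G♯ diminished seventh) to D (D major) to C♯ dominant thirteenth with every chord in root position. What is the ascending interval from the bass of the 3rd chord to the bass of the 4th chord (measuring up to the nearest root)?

The roots are D and C♯.
From D to C♯ is 11 semitones, exactly the major seventh.

major seventh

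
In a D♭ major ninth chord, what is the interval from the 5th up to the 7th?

major third

The chord tones of D♭maj9 (D♭ major ninth) are D♭, F, A♭, C, E♭.
5th = A♭; 7th = C.
From A♭ to C is 4 semitones, exactly the major third.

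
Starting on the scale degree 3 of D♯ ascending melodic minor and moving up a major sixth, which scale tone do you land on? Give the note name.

D#

The scale is D♯ E♯ F♯ G♯ A♯ B♯ C𝄪.
The scale degree 3 is F♯; a major sixth above that is D♯ — scale degree 1.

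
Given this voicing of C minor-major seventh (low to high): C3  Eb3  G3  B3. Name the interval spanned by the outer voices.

The outer voices are C3 and B3.
From C to B is 11 semitones, exactly the major seventh.

major seventh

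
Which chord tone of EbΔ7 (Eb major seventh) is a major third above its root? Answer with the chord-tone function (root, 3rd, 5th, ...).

Spelling the chord: Eb–G–Bb–D.
The root is Eb. A major third above Eb is G.
G is the chord's 3rd.

3rd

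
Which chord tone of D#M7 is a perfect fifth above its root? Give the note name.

A#

Spelling the chord: D#–F##–A#–C##.
The root is D#. A perfect fifth above D# is A#.
A# is the chord's 5th.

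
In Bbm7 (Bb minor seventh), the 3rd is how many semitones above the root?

Spelling the chord: Bb–Db–F–Ab.
Bb to Db is a minor third: 3 semitones.

3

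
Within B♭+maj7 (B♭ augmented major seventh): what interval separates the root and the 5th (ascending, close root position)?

augmented fifth

Spelling the chord: B♭ D F♯ A.
So we need the interval from B♭ up to F♯.
From B♭ to F♯: 8 semitones over a fifth = augmented.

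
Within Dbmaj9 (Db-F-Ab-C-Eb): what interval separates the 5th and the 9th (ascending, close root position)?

P5

So we need the interval from Ab up to Eb.
From Ab to Eb is 7 semitones, exactly the perfect fifth.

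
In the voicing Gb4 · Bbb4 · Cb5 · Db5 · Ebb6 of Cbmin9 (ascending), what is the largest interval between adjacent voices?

minor ninth

Adjacent intervals: Gb4→Bbb4 = minor third; Bbb4→Cb5 = major second; Cb5→Db5 = major second; Db5→Ebb6 = minor ninth.
The largest is Db5 to Ebb6, a minor ninth (13 semitones).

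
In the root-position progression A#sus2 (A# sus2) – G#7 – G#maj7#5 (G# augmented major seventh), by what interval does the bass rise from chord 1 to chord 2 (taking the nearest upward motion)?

m7

The roots are A# and G#.
From A# to G#: 10 semitones over a seventh = minor.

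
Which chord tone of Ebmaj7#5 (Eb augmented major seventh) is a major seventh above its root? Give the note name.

D

Ebmaj7#5 is spelled Eb–G–B–D.
The root is Eb. A major seventh above Eb is D.
D is the chord's 7th.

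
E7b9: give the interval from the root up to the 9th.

E7b9 (E dominant seventh flat nine): E, G♯, B, D, F.
So we need the interval from E up to F.
From E to F: 13 semitones over a ninth = minor.

minor 9th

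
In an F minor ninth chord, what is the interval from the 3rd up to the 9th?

major 7th

The chord tones of Fm9 are F Ab C Eb G.
The 3rd is Ab and the 9th is G.
From Ab to G is 11 semitones, exactly the major seventh.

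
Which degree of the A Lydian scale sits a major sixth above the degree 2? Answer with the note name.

G#

The scale is A B C# D# E F# G#.
The degree 2 is B; a major sixth above that is G# — scale degree 7.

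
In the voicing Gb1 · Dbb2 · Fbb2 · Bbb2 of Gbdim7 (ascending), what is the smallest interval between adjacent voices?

minor third

Adjacent intervals: Gb1→Dbb2 = diminished fifth; Dbb2→Fbb2 = minor third; Fbb2→Bbb2 = augmented fourth.
The smallest is Dbb2 to Fbb2, a minor third (3 semitones).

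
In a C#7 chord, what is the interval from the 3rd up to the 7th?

C# dominant seventh is spelled C#-E#-G#-B.
So we need the interval from E# up to B.
5 letter names make it a fifth; at 6 semitones (a half step narrower than perfect) the quality is diminished.

diminished fifth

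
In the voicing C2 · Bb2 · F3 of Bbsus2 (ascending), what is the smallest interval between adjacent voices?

perfect fifth

Adjacent intervals: C2→Bb2 = minor seventh; Bb2→F3 = perfect fifth.
The smallest is Bb2 to F3, a perfect fifth (7 semitones).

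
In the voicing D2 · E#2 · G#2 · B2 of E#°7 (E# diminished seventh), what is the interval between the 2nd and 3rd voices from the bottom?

Those voices are E#2 and G#2.
E# up to G# is 3 semitones, a half step narrower than a major third, so the interval is minor.

minor third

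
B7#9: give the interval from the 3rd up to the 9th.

The chord tones of B dominant seventh sharp nine are B-D♯-F♯-A-C𝄪.
So we need the interval from D♯ up to C𝄪.
Counting 7 letters and 11 half steps from D♯ gives a major seventh.

M7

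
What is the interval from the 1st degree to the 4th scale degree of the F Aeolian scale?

F natural minor: F G Ab Bb C Db Eb.
The 1st degree is F and the 4th degree is Bb.
F up to Bb spans 4 letter names and 5 semitones — a perfect fourth.

perfect fourth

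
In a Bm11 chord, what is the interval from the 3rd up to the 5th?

Spelling the chord: B, D, F#, A, C#, E.
So we need the interval from D up to F#.
Counting 3 letters and 4 half steps from D gives a major third.

major 3rd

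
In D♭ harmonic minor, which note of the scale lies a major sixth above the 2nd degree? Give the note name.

C

The scale is D♭ E♭ F♭ G♭ A♭ B𝄫 C.
The 2nd degree is E♭; a major sixth above that is C — scale degree 7.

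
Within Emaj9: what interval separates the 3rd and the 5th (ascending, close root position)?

The chord tones of Emaj9 are E–G#–B–D#–F#.
So we need the interval from G# up to B.
From G# to B: 3 semitones over a third = minor.

minor 3rd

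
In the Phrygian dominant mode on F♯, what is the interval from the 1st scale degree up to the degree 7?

minor seventh

F♯ phrygian dominant: F♯ G A♯ B C♯ D E.
That puts F♯ below E.
7 letter names make it a seventh; at 10 semitones (a half step narrower than major) the quality is minor.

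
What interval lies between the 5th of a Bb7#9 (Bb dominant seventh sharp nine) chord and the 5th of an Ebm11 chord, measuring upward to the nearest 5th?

Bb7#9 (Bb dominant seventh sharp nine) has F as its 5th, and Ebm11 has Bb as its 5th.
From F to Bb is 5 semitones, exactly the perfect fourth.

P4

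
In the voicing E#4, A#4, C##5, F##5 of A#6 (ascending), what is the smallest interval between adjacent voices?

major 3rd

Adjacent intervals: E#4→A#4 = perfect fourth; A#4→C##5 = major third; C##5→F##5 = perfect fourth.
The smallest is A#4 to C##5, a major third (4 semitones).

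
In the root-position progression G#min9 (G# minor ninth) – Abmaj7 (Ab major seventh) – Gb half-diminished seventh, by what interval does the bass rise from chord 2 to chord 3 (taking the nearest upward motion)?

minor seventh

The roots are Ab and Gb.
From Ab to Gb: 10 semitones over a seventh = minor.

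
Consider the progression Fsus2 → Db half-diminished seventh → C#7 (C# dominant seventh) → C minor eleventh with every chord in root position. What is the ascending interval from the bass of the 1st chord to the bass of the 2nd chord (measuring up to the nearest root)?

minor sixth

The roots are F and Db.
F up to Db is 8 semitones, a half step narrower than a major sixth, so the interval is minor.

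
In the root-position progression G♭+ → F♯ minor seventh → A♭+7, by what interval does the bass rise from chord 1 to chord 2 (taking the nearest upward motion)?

The roots are G♭ and F♯.
From G♭ to F♯: 12 semitones over a seventh = augmented.

augmented seventh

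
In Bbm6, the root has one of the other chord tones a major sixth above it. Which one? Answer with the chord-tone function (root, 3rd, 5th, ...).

6th

Spelling the chord: Bb Db F G.
The root is Bb. A major sixth above Bb is G.
G is the chord's 6th.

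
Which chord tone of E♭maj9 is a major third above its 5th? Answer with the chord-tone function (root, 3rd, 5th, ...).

7th

Spelling the chord: E♭-G-B♭-D-F.
The 5th is B♭. A major third above B♭ is D.
D is the chord's 7th.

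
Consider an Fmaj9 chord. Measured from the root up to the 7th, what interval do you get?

major seventh

The chord tones of F major ninth are F, A, C, E, G.
The root is F and the 7th is E.
F up to E spans 7 letter names and 11 semitones — a major seventh.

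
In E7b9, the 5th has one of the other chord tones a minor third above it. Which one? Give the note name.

E7b9 (E dominant seventh flat nine) is spelled E-G#-B-D-F.
The 5th is B. A minor third above B is D.
D is the chord's 7th.

D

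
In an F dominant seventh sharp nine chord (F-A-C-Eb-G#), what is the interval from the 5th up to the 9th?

That puts C below G#.
5 letter names make it a fifth; at 8 semitones (a half step wider than perfect) the quality is augmented.

augmented fifth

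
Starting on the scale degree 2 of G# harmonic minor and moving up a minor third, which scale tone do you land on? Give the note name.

The scale is G# A# B C# D# E F##.
The scale degree 2 is A#; a minor third above that is C# — scale degree 4.

C#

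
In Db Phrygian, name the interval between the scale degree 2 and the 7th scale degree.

major 6th

Db phrygian: Db Ebb Fb Gb Ab Bbb Cb.
That puts Ebb below Cb.
Ebb up to Cb spans 6 letter names and 9 semitones — a major sixth.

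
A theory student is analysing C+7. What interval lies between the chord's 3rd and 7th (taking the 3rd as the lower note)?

Caug7 is spelled C, E, G♯, B♭.
So we need the interval from E up to B♭.
5 letter names make it a fifth; at 6 semitones (a half step narrower than perfect) the quality is diminished.

diminished fifth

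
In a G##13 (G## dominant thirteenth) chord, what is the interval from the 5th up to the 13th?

G##13 (G## dominant thirteenth) is spelled G##–B##–D##–F##–A##–E##.
The 5th is D## and the 13th is E##.
From D## to E## is 14 semitones, exactly the major ninth.

M9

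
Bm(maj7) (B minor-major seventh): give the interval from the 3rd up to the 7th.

augmented fifth

Spelling the chord: B D F♯ A♯.
So we need the interval from D up to A♯.
5 letter names make it a fifth; at 8 semitones (a half step wider than perfect) the quality is augmented.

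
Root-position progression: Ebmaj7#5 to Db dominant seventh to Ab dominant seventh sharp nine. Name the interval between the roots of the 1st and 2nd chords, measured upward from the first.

minor seventh

The roots are Eb and Db.
7 letter names make it a seventh; at 10 semitones (a half step narrower than major) the quality is minor.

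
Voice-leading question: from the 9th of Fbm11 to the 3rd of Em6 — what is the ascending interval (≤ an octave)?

The 9th of Fbm11 is Gb; the 3rd of Em6 is G.
From Gb to G: 1 semitone over a unison = augmented.

A1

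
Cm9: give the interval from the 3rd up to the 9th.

Cm9: C, Eb, G, Bb, D.
The 3rd is Eb and the 9th is D.
From Eb to D is 11 semitones, exactly the major seventh.

major seventh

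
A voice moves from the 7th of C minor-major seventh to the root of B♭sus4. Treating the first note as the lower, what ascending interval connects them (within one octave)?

C minor-major seventh has B as its 7th, and B♭sus4 has B♭ as its root.
8 letter names make it an octave; at 11 semitones (a half step narrower than perfect) the quality is diminished.

diminished 8th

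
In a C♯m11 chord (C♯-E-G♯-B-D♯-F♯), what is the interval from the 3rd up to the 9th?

That puts E below D♯.
E up to D♯ spans 7 letter names and 11 semitones — a major seventh.

major 7th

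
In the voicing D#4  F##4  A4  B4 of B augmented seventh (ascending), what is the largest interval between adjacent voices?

Adjacent intervals: D#4→F##4 = major third; F##4→A4 = diminished third; A4→B4 = major second.
The largest is D#4 to F##4, a major third (4 semitones).

major third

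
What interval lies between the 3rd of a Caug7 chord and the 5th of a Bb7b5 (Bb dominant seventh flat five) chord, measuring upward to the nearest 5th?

diminished second

Caug7 has E as its 3rd, and Bb7b5 (Bb dominant seventh flat five) has Fb as its 5th.
E up to Fb is 0 semitones, a whole step narrower than a major second, so the interval is diminished.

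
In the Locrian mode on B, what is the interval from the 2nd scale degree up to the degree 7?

major sixth

Spelling the Locrian mode on B: B C D E F G A.
That puts C below A.
Counting 6 letters and 9 half steps from C gives a major sixth.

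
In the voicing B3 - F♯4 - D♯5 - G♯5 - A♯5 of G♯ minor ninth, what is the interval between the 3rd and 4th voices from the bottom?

Those voices are D♯5 and G♯5.
From D♯ to G♯ is 5 semitones, exactly the perfect fourth.

perfect 4th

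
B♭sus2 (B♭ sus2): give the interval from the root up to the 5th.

perfect fifth

B♭sus2: B♭, C, F.
Root = B♭; 5th = F.
From B♭ to F is 7 semitones, exactly the perfect fifth.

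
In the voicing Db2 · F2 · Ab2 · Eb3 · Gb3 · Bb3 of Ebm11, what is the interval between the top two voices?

M3

Those voices are Gb3 and Bb3.
Gb up to Bb spans 3 letter names and 4 semitones — a major third.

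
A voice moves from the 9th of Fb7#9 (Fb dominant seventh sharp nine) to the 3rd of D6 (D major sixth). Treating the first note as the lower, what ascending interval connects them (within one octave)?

major seventh

The 9th of Fb7#9 (Fb dominant seventh sharp nine) is G; the 3rd of D6 (D major sixth) is F#.
G up to F# spans 7 letter names and 11 semitones — a major seventh.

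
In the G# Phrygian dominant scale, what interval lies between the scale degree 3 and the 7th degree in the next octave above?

diminished twelfth

Spelling the G# Phrygian dominant scale: G# A B# C# D# E F#.
Scale degree 3 = B#; scale degree 7 (up an octave) = F#.
12 letter names make it a twelfth; at 18 semitones (a half step narrower than perfect) the quality is diminished.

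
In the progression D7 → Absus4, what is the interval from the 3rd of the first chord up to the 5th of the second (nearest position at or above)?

D7 has F# as its 3rd, and Absus4 has Eb as its 5th.
F# up to Eb is 9 semitones, a whole step narrower than a major seventh, so the interval is diminished.

diminished seventh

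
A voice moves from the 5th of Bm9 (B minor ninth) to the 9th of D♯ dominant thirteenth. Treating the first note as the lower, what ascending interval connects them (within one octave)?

major seventh

Bm9 (B minor ninth) has F♯ as its 5th, and D♯ dominant thirteenth has E♯ as its 9th.
From F♯ to E♯ is 11 semitones, exactly the major seventh.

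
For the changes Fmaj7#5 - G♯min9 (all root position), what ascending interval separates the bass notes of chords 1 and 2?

augmented second

The roots are F and G♯.
From F to G♯: 3 semitones over a second = augmented.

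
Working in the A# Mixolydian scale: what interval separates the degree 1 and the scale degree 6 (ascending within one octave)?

major 6th

The scale runs A# B# C## D# E# F## G#.
So we need the interval from A# up to F##.
From A# to F## is 9 semitones, exactly the major sixth.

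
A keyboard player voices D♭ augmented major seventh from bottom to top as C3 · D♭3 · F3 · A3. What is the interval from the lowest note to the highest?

The outer voices are C3 and A3.
From C to A is 9 semitones, exactly the major sixth.

M6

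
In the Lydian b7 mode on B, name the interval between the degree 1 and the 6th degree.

M6

B lydian dominant: B C# D# E# F# G# A.
So we need the interval from B up to G#.
From B to G# is 9 semitones, exactly the major sixth.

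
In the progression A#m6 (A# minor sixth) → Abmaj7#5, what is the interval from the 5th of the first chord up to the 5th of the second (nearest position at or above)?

The 5th of A#m6 (A# minor sixth) is E#; the 5th of Abmaj7#5 is E.
From E# to E: 11 semitones over an octave = diminished.

diminished octave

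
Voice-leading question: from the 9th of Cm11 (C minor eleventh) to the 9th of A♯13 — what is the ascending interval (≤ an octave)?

A6

The 9th of Cm11 (C minor eleventh) is D; the 9th of A♯13 is B♯.
From D to B♯: 10 semitones over a sixth = augmented.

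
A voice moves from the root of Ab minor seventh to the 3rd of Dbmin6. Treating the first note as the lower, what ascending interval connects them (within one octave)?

m6

The root of Ab minor seventh is Ab; the 3rd of Dbmin6 is Fb.
6 letter names make it a sixth; at 8 semitones (a half step narrower than major) the quality is minor.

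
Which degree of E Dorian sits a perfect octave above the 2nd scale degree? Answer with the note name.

The scale is E F♯ G A B C♯ D.
The 2nd scale degree is F♯; a perfect octave above that is F♯ — scale degree 2.

F#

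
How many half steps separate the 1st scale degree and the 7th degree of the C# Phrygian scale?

The scale is C# D E F# G# A B.
C# up to B is a minor seventh — 10 semitones.

10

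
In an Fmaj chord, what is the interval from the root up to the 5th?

Spelling the chord: F A C.
That puts F below C.
Counting 5 letters and 7 half steps from F gives a perfect fifth.

perfect fifth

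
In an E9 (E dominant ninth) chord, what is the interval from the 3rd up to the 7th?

diminished fifth

E9: E, G♯, B, D, F♯.
That puts G♯ below D.
5 letter names make it a fifth; at 6 semitones (a half step narrower than perfect) the quality is diminished.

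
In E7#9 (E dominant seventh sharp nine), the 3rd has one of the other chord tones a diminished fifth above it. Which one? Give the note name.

D

The chord tones of E7#9 (E dominant seventh sharp nine) are E-G#-B-D-F##.
The 3rd is G#. A diminished fifth above G# is D.
D is the chord's 7th.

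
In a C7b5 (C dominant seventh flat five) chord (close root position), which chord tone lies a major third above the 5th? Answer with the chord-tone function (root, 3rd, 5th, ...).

Spelling the chord: C, E, Gb, Bb.
The 5th is Gb. A major third above Gb is Bb.
Bb is the chord's 7th.

7th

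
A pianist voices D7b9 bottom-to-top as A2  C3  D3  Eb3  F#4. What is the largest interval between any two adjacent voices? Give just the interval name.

Adjacent intervals: A2→C3 = minor third; C3→D3 = major second; D3→Eb3 = minor second; Eb3→F#4 = augmented ninth.
The largest is Eb3 to F#4, an augmented ninth (15 semitones).

A9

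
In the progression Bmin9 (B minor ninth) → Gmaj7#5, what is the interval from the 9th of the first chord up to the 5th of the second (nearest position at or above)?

major second

Bmin9 (B minor ninth) has C♯ as its 9th, and Gmaj7#5 has D♯ as its 5th.
From C♯ to D♯ is 2 semitones, exactly the major second.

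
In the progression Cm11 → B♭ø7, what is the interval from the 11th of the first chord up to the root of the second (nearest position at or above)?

P4

Cm11 has F as its 11th, and B♭ø7 has B♭ as its root.
From F to B♭ is 5 semitones, exactly the perfect fourth.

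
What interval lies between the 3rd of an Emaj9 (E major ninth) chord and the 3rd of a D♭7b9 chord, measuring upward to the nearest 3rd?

diminished seventh

Emaj9 (E major ninth) has G♯ as its 3rd, and D♭7b9 has F as its 3rd.
G♯ up to F is 9 semitones, a whole step narrower than a major seventh, so the interval is diminished.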